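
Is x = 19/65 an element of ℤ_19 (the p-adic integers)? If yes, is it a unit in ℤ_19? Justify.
x ∈ ℤ_19 but not a unit; v_19(x) = 1 > 0

ℤ_19 = {x ∈ ℚ_19 : v_19(x) ≥ 0} and ℤ_19^× = {x ∈ ℤ_19 : v_19(x) = 0}. Here v_19(19/65) = v_19(num) − v_19(den) = 1; compare against these criteria.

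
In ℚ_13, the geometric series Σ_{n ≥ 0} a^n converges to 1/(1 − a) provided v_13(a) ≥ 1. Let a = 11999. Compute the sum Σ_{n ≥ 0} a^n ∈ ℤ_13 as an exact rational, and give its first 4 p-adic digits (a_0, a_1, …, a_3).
Σ a^n = 1/(1 − a) = -1/11998;  first 4 digits = (1, 0, 6, 5)

v_13(a) = 2 ≥ 1, so the series converges in ℤ_13 to 1/(1 − a) = 1/(1 − 11999) = -1/11998. Expand this rational in ℤ_13: compute digits iteratively via d_i = x_i mod 13, x_{i+1} = (x_i − d_i)/13. The first 4 digits are (1, 0, 6, 5).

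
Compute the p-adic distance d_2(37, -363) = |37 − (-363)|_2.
d_2(37, -363) = 1/16

Step 1 — x − y = 37 − (-363) = 400. Step 2 — v_2(400) = 4 (factor: 400 = (2^4 · 25); the sign does not affect v_p). Step 3 — |x − y|_2 = 2^{-4} = 1/16.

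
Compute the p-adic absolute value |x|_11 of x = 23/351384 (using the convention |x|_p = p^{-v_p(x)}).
|23/351384|_11 = 14641

Step 1 — compute v_11(x) by factoring powers of 11 out of the numerator and denominator: v_11(23/351384) = -4. Step 2 — apply |x|_p = p^{-v_p(x)} = 11^{4} = 14641.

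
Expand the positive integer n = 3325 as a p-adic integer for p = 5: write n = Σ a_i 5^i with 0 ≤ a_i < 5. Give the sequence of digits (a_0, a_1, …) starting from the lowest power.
(a_0, a_1, …) = (0, 0, 3, 1, 0, 1)

Repeated division by 5 gives the digits low-to-high: 3325 = 3·5^2 + 1·5^3 + 1·5^5. Digit sequence: (0, 0, 3, 1, 0, 1).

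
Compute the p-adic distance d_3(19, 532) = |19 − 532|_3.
d_3(19, 532) = 1/27

Step 1 — x − y = 19 − 532 = -513. Step 2 — v_3(-513) = 3 (factor: -513 = −(3^3 · 19); the sign does not affect v_p). Step 3 — |x − y|_3 = 3^{-3} = 1/27.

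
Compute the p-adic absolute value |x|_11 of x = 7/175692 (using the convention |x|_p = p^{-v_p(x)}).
|7/175692|_11 = 14641

Step 1 — compute v_11(x) by factoring powers of 11 out of the numerator and denominator: v_11(7/175692) = -4. Step 2 — apply |x|_p = p^{-v_p(x)} = 11^{4} = 14641.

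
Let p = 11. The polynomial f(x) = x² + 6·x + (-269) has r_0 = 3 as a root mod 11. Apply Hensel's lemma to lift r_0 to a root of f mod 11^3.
r_2 = 245 (mod 1331)

Hensel: r_{i+1} = r_i − f(r_i)·(f′(r_i))^{-1} mod 11^{i+2}, f′(x) = 2x + 6. Iterate:
  r_0 = 3 (mod 11)
  r_1 = 3 (mod 121)
  r_2 = 245 (mod 1331)
Final: r = 245 satisfies f(r) ≡ 0 mod 11^3.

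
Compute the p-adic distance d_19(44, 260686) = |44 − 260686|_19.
d_19(44, 260686) = 1/130321

Step 1 — x − y = 44 − 260686 = -260642. Step 2 — v_19(-260642) = 4 (factor: -260642 = −(19^4 · 2); the sign does not affect v_p). Step 3 — |x − y|_19 = 19^{-4} = 1/130321.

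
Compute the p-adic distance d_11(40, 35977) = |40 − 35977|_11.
d_11(40, 35977) = 1/1331

Step 1 — x − y = 40 − 35977 = -35937. Step 2 — v_11(-35937) = 3 (factor: -35937 = −(11^3 · 27); the sign does not affect v_p). Step 3 — |x − y|_11 = 11^{-3} = 1/1331.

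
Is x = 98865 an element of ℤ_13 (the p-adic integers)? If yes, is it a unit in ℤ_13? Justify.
x ∈ ℤ_13 but not a unit; v_13(x) = 3 > 0

ℤ_13 = {x ∈ ℚ_13 : v_13(x) ≥ 0} and ℤ_13^× = {x ∈ ℤ_13 : v_13(x) = 0}. Here v_13(98865) = v_13(num) − v_13(den) = 3; compare against these criteria.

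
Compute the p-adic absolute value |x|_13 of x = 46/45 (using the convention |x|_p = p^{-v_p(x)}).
|46/45|_13 = 1

Step 1 — compute v_13(x) by factoring powers of 13 out of the numerator and denominator: v_13(46/45) = 0. Step 2 — apply |x|_p = p^{-v_p(x)} = 13^{0} = 1.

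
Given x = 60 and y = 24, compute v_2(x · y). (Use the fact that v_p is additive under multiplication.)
v_2(1440) = 5

v_p(x) = 2 (factor: 60 = 2^2 · 15); v_p(y) = 3 (factor: 24 = 2^3 · 3). Additivity: v_p(xy) = v_p(x) + v_p(y) = 2 + 3 = 5. (Direct check: xy = 1440 = 2^5 · (45).)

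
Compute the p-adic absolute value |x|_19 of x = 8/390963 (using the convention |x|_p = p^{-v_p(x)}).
|8/390963|_19 = 130321

Step 1 — compute v_19(x) by factoring powers of 19 out of the numerator and denominator: v_19(8/390963) = -4. Step 2 — apply |x|_p = p^{-v_p(x)} = 19^{4} = 130321.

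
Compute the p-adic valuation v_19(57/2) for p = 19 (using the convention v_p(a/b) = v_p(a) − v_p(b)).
v_19(57/2) = 1

Factor powers of 19 from the numerator and denominator of the reduced fraction: 57 = 19^1 · 3 and 2 = 19^0 · 2. Apply v_p(a/b) = v_p(a) − v_p(b): v_19(57/2) = 1 − 0 = 1.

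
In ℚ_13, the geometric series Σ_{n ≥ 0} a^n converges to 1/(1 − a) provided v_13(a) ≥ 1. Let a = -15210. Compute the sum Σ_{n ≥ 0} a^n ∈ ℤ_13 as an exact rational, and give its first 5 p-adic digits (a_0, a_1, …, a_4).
Σ a^n = 1/(1 − a) = 1/15211;  first 5 digits = (1, 0, 1, 6, 0)

v_13(a) = 2 ≥ 1, so the series converges in ℤ_13 to 1/(1 − a) = 1/(1 − (-15210)) = 1/15211. Expand this rational in ℤ_13: compute digits iteratively via d_i = x_i mod 13, x_{i+1} = (x_i − d_i)/13. The first 5 digits are (1, 0, 1, 6, 0).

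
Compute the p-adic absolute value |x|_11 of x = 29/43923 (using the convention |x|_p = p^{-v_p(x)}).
|29/43923|_11 = 14641

Step 1 — compute v_11(x) by factoring powers of 11 out of the numerator and denominator: v_11(29/43923) = -4. Step 2 — apply |x|_p = p^{-v_p(x)} = 11^{4} = 14641.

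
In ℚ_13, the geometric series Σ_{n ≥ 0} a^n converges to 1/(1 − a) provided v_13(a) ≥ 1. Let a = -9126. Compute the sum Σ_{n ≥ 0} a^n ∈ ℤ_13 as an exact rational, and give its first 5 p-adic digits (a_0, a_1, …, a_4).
Σ a^n = 1/(1 − a) = 1/9127;  first 5 digits = (1, 0, 11, 8, 3)

v_13(a) = 2 ≥ 1, so the series converges in ℤ_13 to 1/(1 − a) = 1/(1 − (-9126)) = 1/9127. Expand this rational in ℤ_13: compute digits iteratively via d_i = x_i mod 13, x_{i+1} = (x_i − d_i)/13. The first 5 digits are (1, 0, 11, 8, 3).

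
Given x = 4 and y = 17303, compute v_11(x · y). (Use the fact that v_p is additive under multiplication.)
v_11(69212) = 3

v_p(x) = 0 (factor: 4 = 11^0 · 4); v_p(y) = 3 (factor: 17303 = 11^3 · 13). Additivity: v_p(xy) = v_p(x) + v_p(y) = 0 + 3 = 3. (Direct check: xy = 69212 = 11^3 · (52).)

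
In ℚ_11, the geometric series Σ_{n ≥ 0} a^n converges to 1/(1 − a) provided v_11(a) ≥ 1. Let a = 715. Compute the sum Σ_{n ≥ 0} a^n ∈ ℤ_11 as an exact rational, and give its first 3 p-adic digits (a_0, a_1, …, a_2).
Σ a^n = 1/(1 − a) = -1/714;  first 3 digits = (1, 10, 6)

v_11(a) = 1 ≥ 1, so the series converges in ℤ_11 to 1/(1 − a) = 1/(1 − 715) = -1/714. Expand this rational in ℤ_11: compute digits iteratively via d_i = x_i mod 11, x_{i+1} = (x_i − d_i)/11. The first 3 digits are (1, 10, 6).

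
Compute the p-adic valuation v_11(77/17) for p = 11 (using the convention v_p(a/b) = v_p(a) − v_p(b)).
v_11(77/17) = 1

Factor powers of 11 from the numerator and denominator of the reduced fraction: 77 = 11^1 · 7 and 17 = 11^0 · 17. Apply v_p(a/b) = v_p(a) − v_p(b): v_11(77/17) = 1 − 0 = 1.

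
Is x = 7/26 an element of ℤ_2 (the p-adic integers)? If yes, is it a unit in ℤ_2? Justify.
x ∉ ℤ_2 (v_2(x) = -1 < 0)

ℤ_2 = {x ∈ ℚ_2 : v_2(x) ≥ 0} and ℤ_2^× = {x ∈ ℤ_2 : v_2(x) = 0}. Here v_2(7/26) = v_2(num) − v_2(den) = -1; compare against these criteria.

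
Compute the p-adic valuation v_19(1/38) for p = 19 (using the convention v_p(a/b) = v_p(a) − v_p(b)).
v_19(1/38) = -1

Factor powers of 19 from the numerator and denominator of the reduced fraction: 1 = 19^0 · 1 and 38 = 19^1 · 2. Apply v_p(a/b) = v_p(a) − v_p(b): v_19(1/38) = 0 − 1 = -1.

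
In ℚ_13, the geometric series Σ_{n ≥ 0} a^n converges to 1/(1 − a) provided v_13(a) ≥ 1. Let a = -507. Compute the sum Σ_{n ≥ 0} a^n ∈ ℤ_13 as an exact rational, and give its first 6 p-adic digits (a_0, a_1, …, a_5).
Σ a^n = 1/(1 − a) = 1/508;  first 6 digits = (1, 0, 10, 12, 8, 0)

v_13(a) = 2 ≥ 1, so the series converges in ℤ_13 to 1/(1 − a) = 1/(1 − (-507)) = 1/508. Expand this rational in ℤ_13: compute digits iteratively via d_i = x_i mod 13, x_{i+1} = (x_i − d_i)/13. The first 6 digits are (1, 0, 10, 12, 8, 0).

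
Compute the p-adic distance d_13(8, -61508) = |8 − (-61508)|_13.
d_13(8, -61508) = 1/2197

Step 1 — x − y = 8 − (-61508) = 61516. Step 2 — v_13(61516) = 3 (factor: 61516 = (13^3 · 28); the sign does not affect v_p). Step 3 — |x − y|_13 = 13^{-3} = 1/2197.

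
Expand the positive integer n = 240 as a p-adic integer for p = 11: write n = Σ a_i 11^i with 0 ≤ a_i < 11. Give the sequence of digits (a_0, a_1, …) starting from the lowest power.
(a_0, a_1, …) = (9, 10, 1)

Repeated division by 11 gives the digits low-to-high: 240 = 9 + 10·11^1 + 1·11^2. Digit sequence: (9, 10, 1).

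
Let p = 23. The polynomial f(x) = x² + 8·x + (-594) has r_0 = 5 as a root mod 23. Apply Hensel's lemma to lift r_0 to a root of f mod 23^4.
r_3 = 77768 (mod 279841)

Hensel: r_{i+1} = r_i − f(r_i)·(f′(r_i))^{-1} mod 23^{i+2}, f′(x) = 2x + 8. Iterate:
  r_0 = 5 (mod 23)
  r_1 = 5 (mod 529)
  r_2 = 4766 (mod 12167)
  r_3 = 77768 (mod 279841)
Final: r = 77768 satisfies f(r) ≡ 0 mod 23^4.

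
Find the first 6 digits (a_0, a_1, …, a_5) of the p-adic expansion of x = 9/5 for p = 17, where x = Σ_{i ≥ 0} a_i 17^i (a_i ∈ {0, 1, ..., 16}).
(a_0, …, a_5) = (12, 13, 6, 3, 10, 13)

v_17(9/5) = 0 (numerator and denominator both coprime to 17), so x ∈ ℤ_17^×. Compute digits iteratively via a_i = x_i mod 17, x_{i+1} = (x_i − a_i)/17, with x_0 = x:
  x_0 = 9/5;  a_0 = 12;  x_1 = (x_0 − 12)/17 = -3/5
  x_1 = -3/5;  a_1 = 13;  x_2 = (x_1 − 13)/17 = -4/5
  x_2 = -4/5;  a_2 = 6;  x_3 = (x_2 − 6)/17 = -2/5
  x_3 = -2/5;  a_3 = 3;  x_4 = (x_3 − 3)/17 = -1/5
  x_4 = -1/5;  a_4 = 10;  x_5 = (x_4 − 10)/17 = -3/5
  x_5 = -3/5;  a_5 = 13;  x_6 = (x_5 − 13)/17 = -4/5
Digits: (12, 13, 6, 3, 10, 13).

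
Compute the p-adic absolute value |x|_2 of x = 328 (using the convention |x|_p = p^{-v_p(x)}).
|328|_2 = 1/8

Step 1 — compute v_2(x) by factoring powers of 2 out of the numerator and denominator: v_2(328) = 3. Step 2 — apply |x|_p = p^{-v_p(x)} = 2^{-3} = 1/8.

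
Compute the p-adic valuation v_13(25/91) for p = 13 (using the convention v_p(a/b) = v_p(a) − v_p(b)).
v_13(25/91) = -1

Factor powers of 13 from the numerator and denominator of the reduced fraction: 25 = 13^0 · 25 and 91 = 13^1 · 7. Apply v_p(a/b) = v_p(a) − v_p(b): v_13(25/91) = 0 − 1 = -1.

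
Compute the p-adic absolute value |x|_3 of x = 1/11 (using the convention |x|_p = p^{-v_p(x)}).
|1/11|_3 = 1

Step 1 — compute v_3(x) by factoring powers of 3 out of the numerator and denominator: v_3(1/11) = 0. Step 2 — apply |x|_p = p^{-v_p(x)} = 3^{0} = 1.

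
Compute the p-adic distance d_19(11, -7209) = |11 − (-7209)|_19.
d_19(11, -7209) = 1/361

Step 1 — x − y = 11 − (-7209) = 7220. Step 2 — v_19(7220) = 2 (factor: 7220 = (19^2 · 20); the sign does not affect v_p). Step 3 — |x − y|_19 = 19^{-2} = 1/361.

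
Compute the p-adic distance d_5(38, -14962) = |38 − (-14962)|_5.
d_5(38, -14962) = 1/625

Step 1 — x − y = 38 − (-14962) = 15000. Step 2 — v_5(15000) = 4 (factor: 15000 = (5^4 · 24); the sign does not affect v_p). Step 3 — |x − y|_5 = 5^{-4} = 1/625.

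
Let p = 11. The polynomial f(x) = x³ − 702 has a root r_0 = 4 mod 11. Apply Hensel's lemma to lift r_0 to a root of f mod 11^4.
r_3 = 8936 (mod 14641)

Hensel: r_{i+1} = r_i − f(r_i)/f′(r_i) mod 11^{i+2}, where f′(x) = 3x². Iterate:
  r_0 = 4 (mod 11)
  r_1 = 103 (mod 121)
  r_2 = 950 (mod 1331)
  r_3 = 8936 (mod 14641)
Final: r = 8936 with f(r) ≡ 0 mod 11^4.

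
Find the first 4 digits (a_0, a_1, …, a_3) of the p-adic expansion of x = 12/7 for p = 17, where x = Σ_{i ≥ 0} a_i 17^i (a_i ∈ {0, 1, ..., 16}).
(a_0, …, a_3) = (9, 2, 12, 9)

v_17(12/7) = 0 (numerator and denominator both coprime to 17), so x ∈ ℤ_17^×. Compute digits iteratively via a_i = x_i mod 17, x_{i+1} = (x_i − a_i)/17, with x_0 = x:
  x_0 = 12/7;  a_0 = 9;  x_1 = (x_0 − 9)/17 = -3/7
  x_1 = -3/7;  a_1 = 2;  x_2 = (x_1 − 2)/17 = -1/7
  x_2 = -1/7;  a_2 = 12;  x_3 = (x_2 − 12)/17 = -5/7
  x_3 = -5/7;  a_3 = 9;  x_4 = (x_3 − 9)/17 = -4/7
Digits: (9, 2, 12, 9).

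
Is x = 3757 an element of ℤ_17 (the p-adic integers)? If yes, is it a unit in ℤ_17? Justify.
x ∈ ℤ_17 but not a unit; v_17(x) = 2 > 0

ℤ_17 = {x ∈ ℚ_17 : v_17(x) ≥ 0} and ℤ_17^× = {x ∈ ℤ_17 : v_17(x) = 0}. Here v_17(3757) = v_17(num) − v_17(den) = 2; compare against these criteria.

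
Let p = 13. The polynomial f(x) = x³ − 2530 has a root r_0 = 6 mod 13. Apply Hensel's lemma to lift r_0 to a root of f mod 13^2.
r_1 = 162 (mod 169)

Hensel: r_{i+1} = r_i − f(r_i)/f′(r_i) mod 13^{i+2}, where f′(x) = 3x². Iterate:
  r_0 = 6 (mod 13)
  r_1 = 162 (mod 169)
Final: r = 162 with f(r) ≡ 0 mod 13^2.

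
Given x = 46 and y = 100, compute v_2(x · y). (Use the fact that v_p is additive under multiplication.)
v_2(4600) = 3

v_p(x) = 1 (factor: 46 = 2^1 · 23); v_p(y) = 2 (factor: 100 = 2^2 · 25). Additivity: v_p(xy) = v_p(x) + v_p(y) = 1 + 2 = 3. (Direct check: xy = 4600 = 2^3 · (575).)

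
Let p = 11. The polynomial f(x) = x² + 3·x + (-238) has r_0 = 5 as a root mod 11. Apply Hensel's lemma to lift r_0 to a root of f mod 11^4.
r_3 = 14624 (mod 14641)

Hensel: r_{i+1} = r_i − f(r_i)·(f′(r_i))^{-1} mod 11^{i+2}, f′(x) = 2x + 3. Iterate:
  r_0 = 5 (mod 11)
  r_1 = 104 (mod 121)
  r_2 = 1314 (mod 1331)
  r_3 = 14624 (mod 14641)
Final: r = 14624 satisfies f(r) ≡ 0 mod 11^4.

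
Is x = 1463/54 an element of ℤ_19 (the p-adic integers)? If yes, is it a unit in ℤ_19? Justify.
x ∈ ℤ_19 but not a unit; v_19(x) = 1 > 0

ℤ_19 = {x ∈ ℚ_19 : v_19(x) ≥ 0} and ℤ_19^× = {x ∈ ℤ_19 : v_19(x) = 0}. Here v_19(1463/54) = v_19(num) − v_19(den) = 1; compare against these criteria.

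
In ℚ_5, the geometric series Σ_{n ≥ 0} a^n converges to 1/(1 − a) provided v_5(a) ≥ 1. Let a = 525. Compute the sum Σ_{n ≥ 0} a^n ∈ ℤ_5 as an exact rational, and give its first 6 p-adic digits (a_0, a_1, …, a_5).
Σ a^n = 1/(1 − a) = -1/524;  first 6 digits = (1, 0, 1, 4, 1, 3)

v_5(a) = 2 ≥ 1, so the series converges in ℤ_5 to 1/(1 − a) = 1/(1 − 525) = -1/524. Expand this rational in ℤ_5: compute digits iteratively via d_i = x_i mod 5, x_{i+1} = (x_i − d_i)/5. The first 6 digits are (1, 0, 1, 4, 1, 3).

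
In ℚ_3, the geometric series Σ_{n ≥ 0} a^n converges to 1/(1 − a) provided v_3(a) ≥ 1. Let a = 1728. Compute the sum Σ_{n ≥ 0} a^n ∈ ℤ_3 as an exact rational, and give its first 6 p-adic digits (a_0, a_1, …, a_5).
Σ a^n = 1/(1 − a) = -1/1727;  first 6 digits = (1, 0, 0, 1, 0, 1)

v_3(a) = 3 ≥ 1, so the series converges in ℤ_3 to 1/(1 − a) = 1/(1 − 1728) = -1/1727. Expand this rational in ℤ_3: compute digits iteratively via d_i = x_i mod 3, x_{i+1} = (x_i − d_i)/3. The first 6 digits are (1, 0, 0, 1, 0, 1).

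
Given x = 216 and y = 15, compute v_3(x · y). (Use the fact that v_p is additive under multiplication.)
v_3(3240) = 4

v_p(x) = 3 (factor: 216 = 3^3 · 8); v_p(y) = 1 (factor: 15 = 3^1 · 5). Additivity: v_p(xy) = v_p(x) + v_p(y) = 3 + 1 = 4. (Direct check: xy = 3240 = 3^4 · (40).)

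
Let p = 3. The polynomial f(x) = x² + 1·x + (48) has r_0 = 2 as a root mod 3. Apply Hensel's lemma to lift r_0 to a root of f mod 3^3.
r_2 = 2 (mod 27)

Hensel: r_{i+1} = r_i − f(r_i)·(f′(r_i))^{-1} mod 3^{i+2}, f′(x) = 2x + 1. Iterate:
  r_0 = 2 (mod 3)
  r_1 = 2 (mod 9)
  r_2 = 2 (mod 27)
Final: r = 2 satisfies f(r) ≡ 0 mod 3^3.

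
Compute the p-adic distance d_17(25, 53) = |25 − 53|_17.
d_17(25, 53) = 1

Step 1 — x − y = 25 − 53 = -28. Step 2 — v_17(-28) = 0 (factor: -28 = −(17^0 · 28); the sign does not affect v_p). Step 3 — |x − y|_17 = 17^{0} = 1.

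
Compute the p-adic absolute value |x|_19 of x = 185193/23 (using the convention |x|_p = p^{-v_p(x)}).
|185193/23|_19 = 1/6859

Step 1 — compute v_19(x) by factoring powers of 19 out of the numerator and denominator: v_19(185193/23) = 3. Step 2 — apply |x|_p = p^{-v_p(x)} = 19^{-3} = 1/6859.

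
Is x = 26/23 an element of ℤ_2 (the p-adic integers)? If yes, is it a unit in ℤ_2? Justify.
x ∈ ℤ_2 but not a unit; v_2(x) = 1 > 0

ℤ_2 = {x ∈ ℚ_2 : v_2(x) ≥ 0} and ℤ_2^× = {x ∈ ℤ_2 : v_2(x) = 0}. Here v_2(26/23) = v_2(num) − v_2(den) = 1; compare against these criteria.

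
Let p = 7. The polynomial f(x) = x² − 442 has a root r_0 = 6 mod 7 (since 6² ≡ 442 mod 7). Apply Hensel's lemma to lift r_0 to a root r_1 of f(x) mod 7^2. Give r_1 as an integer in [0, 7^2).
r_1 = 48 (mod 49)

Hensel's recurrence: r_{i+1} = r_i − f(r_i)·(f′(r_i))^{-1} mod 7^{i+2}, with f′(x) = 2x. Iterate:
  r_0 = 6 (mod 7)
  r_1 = 48 (mod 49)
Final: r_1 = 48, and one checks f(r_1) ≡ 0 mod 7^2.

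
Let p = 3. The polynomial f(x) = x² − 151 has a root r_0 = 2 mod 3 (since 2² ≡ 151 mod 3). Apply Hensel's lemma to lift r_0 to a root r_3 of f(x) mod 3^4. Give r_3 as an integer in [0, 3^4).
r_3 = 50 (mod 81)

Hensel's recurrence: r_{i+1} = r_i − f(r_i)·(f′(r_i))^{-1} mod 3^{i+2}, with f′(x) = 2x. Iterate:
  r_0 = 2 (mod 3)
  r_1 = 5 (mod 9)
  r_2 = 23 (mod 27)
  r_3 = 50 (mod 81)
Final: r_3 = 50, and one checks f(r_3) ≡ 0 mod 3^4.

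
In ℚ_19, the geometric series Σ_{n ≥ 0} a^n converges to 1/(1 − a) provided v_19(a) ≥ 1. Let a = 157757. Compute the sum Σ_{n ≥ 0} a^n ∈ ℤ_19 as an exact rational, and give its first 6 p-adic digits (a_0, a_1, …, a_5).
Σ a^n = 1/(1 − a) = -1/157756;  first 6 digits = (1, 0, 0, 4, 1, 0)

v_19(a) = 3 ≥ 1, so the series converges in ℤ_19 to 1/(1 − a) = 1/(1 − 157757) = -1/157756. Expand this rational in ℤ_19: compute digits iteratively via d_i = x_i mod 19, x_{i+1} = (x_i − d_i)/19. The first 6 digits are (1, 0, 0, 4, 1, 0).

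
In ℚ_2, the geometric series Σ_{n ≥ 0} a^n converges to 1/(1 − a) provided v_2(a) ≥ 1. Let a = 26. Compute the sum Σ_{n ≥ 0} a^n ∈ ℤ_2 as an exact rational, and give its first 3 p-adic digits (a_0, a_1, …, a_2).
Σ a^n = 1/(1 − a) = -1/25;  first 3 digits = (1, 1, 1)

v_2(a) = 1 ≥ 1, so the series converges in ℤ_2 to 1/(1 − a) = 1/(1 − 26) = -1/25. Expand this rational in ℤ_2: compute digits iteratively via d_i = x_i mod 2, x_{i+1} = (x_i − d_i)/2. The first 3 digits are (1, 1, 1).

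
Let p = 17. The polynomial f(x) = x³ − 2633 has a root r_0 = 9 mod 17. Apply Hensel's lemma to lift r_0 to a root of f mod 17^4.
r_3 = 61311 (mod 83521)

Hensel: r_{i+1} = r_i − f(r_i)/f′(r_i) mod 17^{i+2}, where f′(x) = 3x². Iterate:
  r_0 = 9 (mod 17)
  r_1 = 43 (mod 289)
  r_2 = 2355 (mod 4913)
  r_3 = 61311 (mod 83521)
Final: r = 61311 with f(r) ≡ 0 mod 17^4.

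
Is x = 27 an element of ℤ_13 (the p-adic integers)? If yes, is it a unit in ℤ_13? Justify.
x ∈ ℤ_13^× (unit); v_13(x) = 0

ℤ_13 = {x ∈ ℚ_13 : v_13(x) ≥ 0} and ℤ_13^× = {x ∈ ℤ_13 : v_13(x) = 0}. Here v_13(27) = v_13(num) − v_13(den) = 0; compare against these criteria.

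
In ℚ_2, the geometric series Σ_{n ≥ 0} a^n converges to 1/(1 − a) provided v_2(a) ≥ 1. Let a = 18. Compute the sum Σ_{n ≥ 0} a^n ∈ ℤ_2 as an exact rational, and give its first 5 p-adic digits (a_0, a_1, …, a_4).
Σ a^n = 1/(1 − a) = -1/17;  first 5 digits = (1, 1, 1, 1, 0)

v_2(a) = 1 ≥ 1, so the series converges in ℤ_2 to 1/(1 − a) = 1/(1 − 18) = -1/17. Expand this rational in ℤ_2: compute digits iteratively via d_i = x_i mod 2, x_{i+1} = (x_i − d_i)/2. The first 5 digits are (1, 1, 1, 1, 0).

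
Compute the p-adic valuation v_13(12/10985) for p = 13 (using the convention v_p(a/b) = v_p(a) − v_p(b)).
v_13(12/10985) = -3

Factor powers of 13 from the numerator and denominator of the reduced fraction: 12 = 13^0 · 12 and 10985 = 13^3 · 5. Apply v_p(a/b) = v_p(a) − v_p(b): v_13(12/10985) = 0 − 3 = -3.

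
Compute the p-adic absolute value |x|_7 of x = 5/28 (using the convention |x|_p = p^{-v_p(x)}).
|5/28|_7 = 7

Step 1 — compute v_7(x) by factoring powers of 7 out of the numerator and denominator: v_7(5/28) = -1. Step 2 — apply |x|_p = p^{-v_p(x)} = 7^{1} = 7.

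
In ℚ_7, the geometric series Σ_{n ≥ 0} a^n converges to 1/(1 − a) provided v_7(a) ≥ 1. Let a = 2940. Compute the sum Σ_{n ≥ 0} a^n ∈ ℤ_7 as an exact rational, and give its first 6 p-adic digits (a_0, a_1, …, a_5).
Σ a^n = 1/(1 − a) = -1/2939;  first 6 digits = (1, 0, 4, 1, 3, 3)

v_7(a) = 2 ≥ 1, so the series converges in ℤ_7 to 1/(1 − a) = 1/(1 − 2940) = -1/2939. Expand this rational in ℤ_7: compute digits iteratively via d_i = x_i mod 7, x_{i+1} = (x_i − d_i)/7. The first 6 digits are (1, 0, 4, 1, 3, 3).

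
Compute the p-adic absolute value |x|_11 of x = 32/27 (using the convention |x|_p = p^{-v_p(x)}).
|32/27|_11 = 1

Step 1 — compute v_11(x) by factoring powers of 11 out of the numerator and denominator: v_11(32/27) = 0. Step 2 — apply |x|_p = p^{-v_p(x)} = 11^{0} = 1.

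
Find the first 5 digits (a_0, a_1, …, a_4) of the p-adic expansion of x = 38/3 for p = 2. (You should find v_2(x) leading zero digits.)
(a_0, …, a_4) = (0, 1, 0, 0, 0)

v_2(38/3) = 1, so a_0 = ... = a_0 = 0. Factor out: x = 2^1 · u with u = 19/3 a unit in ℤ_2. Expand u iteratively via a_{v+i} = u_i mod 2, u_{i+1} = (u_i − a_{v+i})/2:
  u_0 = 19/3;  a_1 = 1;  u_1 = (u_0 − 1)/2 = 8/3
  u_1 = 8/3;  a_2 = 0;  u_2 = (u_1 − 0)/2 = 4/3
  u_2 = 4/3;  a_3 = 0;  u_3 = (u_2 − 0)/2 = 2/3
  u_3 = 2/3;  a_4 = 0;  u_4 = (u_3 − 0)/2 = 1/3
Digits: (0, 1, 0, 0, 0).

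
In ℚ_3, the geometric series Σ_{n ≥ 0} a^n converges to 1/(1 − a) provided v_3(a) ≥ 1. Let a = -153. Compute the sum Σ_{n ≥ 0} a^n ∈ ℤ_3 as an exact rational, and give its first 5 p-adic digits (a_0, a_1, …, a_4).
Σ a^n = 1/(1 − a) = 1/154;  first 5 digits = (1, 0, 1, 0, 2)

v_3(a) = 2 ≥ 1, so the series converges in ℤ_3 to 1/(1 − a) = 1/(1 − (-153)) = 1/154. Expand this rational in ℤ_3: compute digits iteratively via d_i = x_i mod 3, x_{i+1} = (x_i − d_i)/3. The first 5 digits are (1, 0, 1, 0, 2).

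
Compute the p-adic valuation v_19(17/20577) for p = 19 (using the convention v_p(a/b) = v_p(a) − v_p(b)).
v_19(17/20577) = -3

Factor powers of 19 from the numerator and denominator of the reduced fraction: 17 = 19^0 · 17 and 20577 = 19^3 · 3. Apply v_p(a/b) = v_p(a) − v_p(b): v_19(17/20577) = 0 − 3 = -3.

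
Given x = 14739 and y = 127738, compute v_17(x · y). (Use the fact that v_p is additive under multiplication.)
v_17(1882730382) = 6

v_p(x) = 3 (factor: 14739 = 17^3 · 3); v_p(y) = 3 (factor: 127738 = 17^3 · 26). Additivity: v_p(xy) = v_p(x) + v_p(y) = 3 + 3 = 6. (Direct check: xy = 1882730382 = 17^6 · (78).)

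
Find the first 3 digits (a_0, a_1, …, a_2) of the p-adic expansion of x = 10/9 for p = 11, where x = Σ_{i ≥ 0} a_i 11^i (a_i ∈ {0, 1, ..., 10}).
(a_0, …, a_2) = (6, 2, 1)

v_11(10/9) = 0 (numerator and denominator both coprime to 11), so x ∈ ℤ_11^×. Compute digits iteratively via a_i = x_i mod 11, x_{i+1} = (x_i − a_i)/11, with x_0 = x:
  x_0 = 10/9;  a_0 = 6;  x_1 = (x_0 − 6)/11 = -4/9
  x_1 = -4/9;  a_1 = 2;  x_2 = (x_1 − 2)/11 = -2/9
  x_2 = -2/9;  a_2 = 1;  x_3 = (x_2 − 1)/11 = -1/9
Digits: (6, 2, 1).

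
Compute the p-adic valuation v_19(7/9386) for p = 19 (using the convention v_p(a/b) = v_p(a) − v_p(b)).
v_19(7/9386) = -2

Factor powers of 19 from the numerator and denominator of the reduced fraction: 7 = 19^0 · 7 and 9386 = 19^2 · 26. Apply v_p(a/b) = v_p(a) − v_p(b): v_19(7/9386) = 0 − 2 = -2.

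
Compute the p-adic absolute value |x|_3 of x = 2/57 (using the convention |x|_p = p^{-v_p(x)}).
|2/57|_3 = 3

Step 1 — compute v_3(x) by factoring powers of 3 out of the numerator and denominator: v_3(2/57) = -1. Step 2 — apply |x|_p = p^{-v_p(x)} = 3^{1} = 3.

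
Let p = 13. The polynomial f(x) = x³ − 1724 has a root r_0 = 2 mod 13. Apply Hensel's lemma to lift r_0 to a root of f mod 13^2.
r_1 = 145 (mod 169)

Hensel: r_{i+1} = r_i − f(r_i)/f′(r_i) mod 13^{i+2}, where f′(x) = 3x². Iterate:
  r_0 = 2 (mod 13)
  r_1 = 145 (mod 169)
Final: r = 145 with f(r) ≡ 0 mod 13^2.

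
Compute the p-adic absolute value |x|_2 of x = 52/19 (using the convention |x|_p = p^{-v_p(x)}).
|52/19|_2 = 1/4

Step 1 — compute v_2(x) by factoring powers of 2 out of the numerator and denominator: v_2(52/19) = 2. Step 2 — apply |x|_p = p^{-v_p(x)} = 2^{-2} = 1/4.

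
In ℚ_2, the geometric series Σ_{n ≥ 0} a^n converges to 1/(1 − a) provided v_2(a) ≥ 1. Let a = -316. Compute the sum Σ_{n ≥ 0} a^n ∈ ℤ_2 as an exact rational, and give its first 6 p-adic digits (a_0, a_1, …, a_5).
Σ a^n = 1/(1 − a) = 1/317;  first 6 digits = (1, 0, 1, 0, 1, 0)

v_2(a) = 2 ≥ 1, so the series converges in ℤ_2 to 1/(1 − a) = 1/(1 − (-316)) = 1/317. Expand this rational in ℤ_2: compute digits iteratively via d_i = x_i mod 2, x_{i+1} = (x_i − d_i)/2. The first 6 digits are (1, 0, 1, 0, 1, 0).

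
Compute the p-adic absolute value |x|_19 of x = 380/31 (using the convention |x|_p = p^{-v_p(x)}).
|380/31|_19 = 1/19

Step 1 — compute v_19(x) by factoring powers of 19 out of the numerator and denominator: v_19(380/31) = 1. Step 2 — apply |x|_p = p^{-v_p(x)} = 19^{-1} = 1/19.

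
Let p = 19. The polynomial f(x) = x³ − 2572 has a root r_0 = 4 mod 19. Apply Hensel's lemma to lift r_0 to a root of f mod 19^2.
r_1 = 327 (mod 361)

Hensel: r_{i+1} = r_i − f(r_i)/f′(r_i) mod 19^{i+2}, where f′(x) = 3x². Iterate:
  r_0 = 4 (mod 19)
  r_1 = 327 (mod 361)
Final: r = 327 with f(r) ≡ 0 mod 19^2.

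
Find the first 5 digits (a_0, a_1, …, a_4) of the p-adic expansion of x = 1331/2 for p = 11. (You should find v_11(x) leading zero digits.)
(a_0, …, a_4) = (0, 0, 0, 6, 5)

v_11(1331/2) = 3, so a_0 = ... = a_2 = 0. Factor out: x = 11^3 · u with u = 1/2 a unit in ℤ_11. Expand u iteratively via a_{v+i} = u_i mod 11, u_{i+1} = (u_i − a_{v+i})/11:
  u_0 = 1/2;  a_3 = 6;  u_1 = (u_0 − 6)/11 = -1/2
  u_1 = -1/2;  a_4 = 5;  u_2 = (u_1 − 5)/11 = -1/2
Digits: (0, 0, 0, 6, 5).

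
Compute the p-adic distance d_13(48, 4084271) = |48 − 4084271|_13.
d_13(48, 4084271) = 1/371293

Step 1 — x − y = 48 − 4084271 = -4084223. Step 2 — v_13(-4084223) = 5 (factor: -4084223 = −(13^5 · 11); the sign does not affect v_p). Step 3 — |x − y|_13 = 13^{-5} = 1/371293.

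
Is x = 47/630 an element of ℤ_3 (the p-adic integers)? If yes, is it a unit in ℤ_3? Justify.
x ∉ ℤ_3 (v_3(x) = -2 < 0)

ℤ_3 = {x ∈ ℚ_3 : v_3(x) ≥ 0} and ℤ_3^× = {x ∈ ℤ_3 : v_3(x) = 0}. Here v_3(47/630) = v_3(num) − v_3(den) = -2; compare against these criteria.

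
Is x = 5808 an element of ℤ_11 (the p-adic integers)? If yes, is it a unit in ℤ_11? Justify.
x ∈ ℤ_11 but not a unit; v_11(x) = 2 > 0

ℤ_11 = {x ∈ ℚ_11 : v_11(x) ≥ 0} and ℤ_11^× = {x ∈ ℤ_11 : v_11(x) = 0}. Here v_11(5808) = v_11(num) − v_11(den) = 2; compare against these criteria.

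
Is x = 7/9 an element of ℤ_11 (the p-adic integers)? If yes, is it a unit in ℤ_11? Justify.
x ∈ ℤ_11^× (unit); v_11(x) = 0

ℤ_11 = {x ∈ ℚ_11 : v_11(x) ≥ 0} and ℤ_11^× = {x ∈ ℤ_11 : v_11(x) = 0}. Here v_11(7/9) = v_11(num) − v_11(den) = 0; compare against these criteria.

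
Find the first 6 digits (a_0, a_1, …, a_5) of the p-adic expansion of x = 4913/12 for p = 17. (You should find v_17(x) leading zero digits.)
(a_0, …, a_5) = (0, 0, 0, 10, 15, 9)

v_17(4913/12) = 3, so a_0 = ... = a_2 = 0. Factor out: x = 17^3 · u with u = 1/12 a unit in ℤ_17. Expand u iteratively via a_{v+i} = u_i mod 17, u_{i+1} = (u_i − a_{v+i})/17:
  u_0 = 1/12;  a_3 = 10;  u_1 = (u_0 − 10)/17 = -7/12
  u_1 = -7/12;  a_4 = 15;  u_2 = (u_1 − 15)/17 = -11/12
  u_2 = -11/12;  a_5 = 9;  u_3 = (u_2 − 9)/17 = -7/12
Digits: (0, 0, 0, 10, 15, 9).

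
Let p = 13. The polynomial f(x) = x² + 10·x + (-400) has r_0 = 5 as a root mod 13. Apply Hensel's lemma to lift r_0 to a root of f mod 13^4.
r_3 = 22287 (mod 28561)

Hensel: r_{i+1} = r_i − f(r_i)·(f′(r_i))^{-1} mod 13^{i+2}, f′(x) = 2x + 10. Iterate:
  r_0 = 5 (mod 13)
  r_1 = 148 (mod 169)
  r_2 = 317 (mod 2197)
  r_3 = 22287 (mod 28561)
Final: r = 22287 satisfies f(r) ≡ 0 mod 13^4.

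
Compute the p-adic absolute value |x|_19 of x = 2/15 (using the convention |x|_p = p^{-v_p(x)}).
|2/15|_19 = 1

Step 1 — compute v_19(x) by factoring powers of 19 out of the numerator and denominator: v_19(2/15) = 0. Step 2 — apply |x|_p = p^{-v_p(x)} = 19^{0} = 1.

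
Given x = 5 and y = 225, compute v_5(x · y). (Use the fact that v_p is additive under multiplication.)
v_5(1125) = 3

v_p(x) = 1 (factor: 5 = 5^1 · 1); v_p(y) = 2 (factor: 225 = 5^2 · 9). Additivity: v_p(xy) = v_p(x) + v_p(y) = 1 + 2 = 3. (Direct check: xy = 1125 = 5^3 · (9).)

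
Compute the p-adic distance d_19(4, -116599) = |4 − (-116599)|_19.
d_19(4, -116599) = 1/6859

Step 1 — x − y = 4 − (-116599) = 116603. Step 2 — v_19(116603) = 3 (factor: 116603 = (19^3 · 17); the sign does not affect v_p). Step 3 — |x − y|_19 = 19^{-3} = 1/6859.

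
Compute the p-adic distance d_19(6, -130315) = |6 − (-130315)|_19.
d_19(6, -130315) = 1/130321

Step 1 — x − y = 6 − (-130315) = 130321. Step 2 — v_19(130321) = 4 (factor: 130321 = (19^4 · 1); the sign does not affect v_p). Step 3 — |x − y|_19 = 19^{-4} = 1/130321.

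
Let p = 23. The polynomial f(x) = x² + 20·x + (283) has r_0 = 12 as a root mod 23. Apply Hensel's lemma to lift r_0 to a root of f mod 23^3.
r_2 = 4313 (mod 12167)

Hensel: r_{i+1} = r_i − f(r_i)·(f′(r_i))^{-1} mod 23^{i+2}, f′(x) = 2x + 20. Iterate:
  r_0 = 12 (mod 23)
  r_1 = 81 (mod 529)
  r_2 = 4313 (mod 12167)
Final: r = 4313 satisfies f(r) ≡ 0 mod 23^3.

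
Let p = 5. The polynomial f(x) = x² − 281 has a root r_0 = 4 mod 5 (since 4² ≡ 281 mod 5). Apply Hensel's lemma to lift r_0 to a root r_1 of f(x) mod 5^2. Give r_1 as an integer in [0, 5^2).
r_1 = 9 (mod 25)

Hensel's recurrence: r_{i+1} = r_i − f(r_i)·(f′(r_i))^{-1} mod 5^{i+2}, with f′(x) = 2x. Iterate:
  r_0 = 4 (mod 5)
  r_1 = 9 (mod 25)
Final: r_1 = 9, and one checks f(r_1) ≡ 0 mod 5^2.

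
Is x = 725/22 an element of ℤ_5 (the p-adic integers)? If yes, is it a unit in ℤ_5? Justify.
x ∈ ℤ_5 but not a unit; v_5(x) = 2 > 0

ℤ_5 = {x ∈ ℚ_5 : v_5(x) ≥ 0} and ℤ_5^× = {x ∈ ℤ_5 : v_5(x) = 0}. Here v_5(725/22) = v_5(num) − v_5(den) = 2; compare against these criteria.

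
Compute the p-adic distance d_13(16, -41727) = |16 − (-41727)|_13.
d_13(16, -41727) = 1/2197

Step 1 — x − y = 16 − (-41727) = 41743. Step 2 — v_13(41743) = 3 (factor: 41743 = (13^3 · 19); the sign does not affect v_p). Step 3 — |x − y|_13 = 13^{-3} = 1/2197.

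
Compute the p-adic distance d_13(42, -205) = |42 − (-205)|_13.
d_13(42, -205) = 1/13

Step 1 — x − y = 42 − (-205) = 247. Step 2 — v_13(247) = 1 (factor: 247 = (13^1 · 19); the sign does not affect v_p). Step 3 — |x − y|_13 = 13^{-1} = 1/13.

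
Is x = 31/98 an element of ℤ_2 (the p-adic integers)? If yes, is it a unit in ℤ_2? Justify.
x ∉ ℤ_2 (v_2(x) = -1 < 0)

ℤ_2 = {x ∈ ℚ_2 : v_2(x) ≥ 0} and ℤ_2^× = {x ∈ ℤ_2 : v_2(x) = 0}. Here v_2(31/98) = v_2(num) − v_2(den) = -1; compare against these criteria.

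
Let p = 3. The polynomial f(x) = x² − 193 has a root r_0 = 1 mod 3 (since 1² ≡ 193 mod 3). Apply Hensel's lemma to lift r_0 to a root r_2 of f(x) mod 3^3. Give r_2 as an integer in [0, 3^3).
r_2 = 25 (mod 27)

Hensel's recurrence: r_{i+1} = r_i − f(r_i)·(f′(r_i))^{-1} mod 3^{i+2}, with f′(x) = 2x. Iterate:
  r_0 = 1 (mod 3)
  r_1 = 7 (mod 9)
  r_2 = 25 (mod 27)
Final: r_2 = 25, and one checks f(r_2) ≡ 0 mod 3^3.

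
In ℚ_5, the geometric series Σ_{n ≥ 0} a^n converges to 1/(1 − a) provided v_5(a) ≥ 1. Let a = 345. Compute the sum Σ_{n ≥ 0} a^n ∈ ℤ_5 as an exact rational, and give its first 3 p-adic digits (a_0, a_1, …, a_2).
Σ a^n = 1/(1 − a) = -1/344;  first 3 digits = (1, 4, 4)

v_5(a) = 1 ≥ 1, so the series converges in ℤ_5 to 1/(1 − a) = 1/(1 − 345) = -1/344. Expand this rational in ℤ_5: compute digits iteratively via d_i = x_i mod 5, x_{i+1} = (x_i − d_i)/5. The first 3 digits are (1, 4, 4).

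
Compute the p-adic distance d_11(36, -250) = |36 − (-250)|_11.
d_11(36, -250) = 1/11

Step 1 — x − y = 36 − (-250) = 286. Step 2 — v_11(286) = 1 (factor: 286 = (11^1 · 26); the sign does not affect v_p). Step 3 — |x − y|_11 = 11^{-1} = 1/11.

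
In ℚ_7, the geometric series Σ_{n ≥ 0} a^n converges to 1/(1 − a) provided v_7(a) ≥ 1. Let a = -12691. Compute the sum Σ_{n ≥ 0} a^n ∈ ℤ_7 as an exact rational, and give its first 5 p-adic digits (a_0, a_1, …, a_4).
Σ a^n = 1/(1 − a) = 1/12692;  first 5 digits = (1, 0, 0, 5, 1)

v_7(a) = 3 ≥ 1, so the series converges in ℤ_7 to 1/(1 − a) = 1/(1 − (-12691)) = 1/12692. Expand this rational in ℤ_7: compute digits iteratively via d_i = x_i mod 7, x_{i+1} = (x_i − d_i)/7. The first 5 digits are (1, 0, 0, 5, 1).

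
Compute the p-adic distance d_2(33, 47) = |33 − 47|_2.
d_2(33, 47) = 1/2

Step 1 — x − y = 33 − 47 = -14. Step 2 — v_2(-14) = 1 (factor: -14 = −(2^1 · 7); the sign does not affect v_p). Step 3 — |x − y|_2 = 2^{-1} = 1/2.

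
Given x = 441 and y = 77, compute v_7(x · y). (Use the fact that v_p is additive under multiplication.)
v_7(33957) = 3

v_p(x) = 2 (factor: 441 = 7^2 · 9); v_p(y) = 1 (factor: 77 = 7^1 · 11). Additivity: v_p(xy) = v_p(x) + v_p(y) = 2 + 1 = 3. (Direct check: xy = 33957 = 7^3 · (99).)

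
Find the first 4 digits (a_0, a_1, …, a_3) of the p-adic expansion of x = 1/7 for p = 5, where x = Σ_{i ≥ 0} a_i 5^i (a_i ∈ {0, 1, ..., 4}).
(a_0, …, a_3) = (3, 3, 0, 2)

v_5(1/7) = 0 (numerator and denominator both coprime to 5), so x ∈ ℤ_5^×. Compute digits iteratively via a_i = x_i mod 5, x_{i+1} = (x_i − a_i)/5, with x_0 = x:
  x_0 = 1/7;  a_0 = 3;  x_1 = (x_0 − 3)/5 = -4/7
  x_1 = -4/7;  a_1 = 3;  x_2 = (x_1 − 3)/5 = -5/7
  x_2 = -5/7;  a_2 = 0;  x_3 = (x_2 − 0)/5 = -1/7
  x_3 = -1/7;  a_3 = 2;  x_4 = (x_3 − 2)/5 = -3/7
Digits: (3, 3, 0, 2).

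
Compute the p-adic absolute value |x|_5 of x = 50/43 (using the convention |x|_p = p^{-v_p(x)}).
|50/43|_5 = 1/25

Step 1 — compute v_5(x) by factoring powers of 5 out of the numerator and denominator: v_5(50/43) = 2. Step 2 — apply |x|_p = p^{-v_p(x)} = 5^{-2} = 1/25.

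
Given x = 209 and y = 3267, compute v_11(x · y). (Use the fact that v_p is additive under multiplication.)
v_11(682803) = 3

v_p(x) = 1 (factor: 209 = 11^1 · 19); v_p(y) = 2 (factor: 3267 = 11^2 · 27). Additivity: v_p(xy) = v_p(x) + v_p(y) = 1 + 2 = 3. (Direct check: xy = 682803 = 11^3 · (513).)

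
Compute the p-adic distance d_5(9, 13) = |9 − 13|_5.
d_5(9, 13) = 1

Step 1 — x − y = 9 − 13 = -4. Step 2 — v_5(-4) = 0 (factor: -4 = −(5^0 · 4); the sign does not affect v_p). Step 3 — |x − y|_5 = 5^{0} = 1.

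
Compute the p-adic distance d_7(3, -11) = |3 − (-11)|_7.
d_7(3, -11) = 1/7

Step 1 — x − y = 3 − (-11) = 14. Step 2 — v_7(14) = 1 (factor: 14 = (7^1 · 2); the sign does not affect v_p). Step 3 — |x − y|_7 = 7^{-1} = 1/7.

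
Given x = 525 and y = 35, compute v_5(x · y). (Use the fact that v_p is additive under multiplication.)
v_5(18375) = 3

v_p(x) = 2 (factor: 525 = 5^2 · 21); v_p(y) = 1 (factor: 35 = 5^1 · 7). Additivity: v_p(xy) = v_p(x) + v_p(y) = 2 + 1 = 3. (Direct check: xy = 18375 = 5^3 · (147).)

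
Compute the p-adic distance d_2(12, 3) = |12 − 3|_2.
d_2(12, 3) = 1

Step 1 — x − y = 12 − 3 = 9. Step 2 — v_2(9) = 0 (factor: 9 = (2^0 · 9); the sign does not affect v_p). Step 3 — |x − y|_2 = 2^{0} = 1.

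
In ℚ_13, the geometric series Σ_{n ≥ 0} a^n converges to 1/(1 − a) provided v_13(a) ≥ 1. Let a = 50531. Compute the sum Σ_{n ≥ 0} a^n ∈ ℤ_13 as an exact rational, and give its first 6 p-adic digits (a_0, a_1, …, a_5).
Σ a^n = 1/(1 − a) = -1/50530;  first 6 digits = (1, 0, 0, 10, 1, 0)

v_13(a) = 3 ≥ 1, so the series converges in ℤ_13 to 1/(1 − a) = 1/(1 − 50531) = -1/50530. Expand this rational in ℤ_13: compute digits iteratively via d_i = x_i mod 13, x_{i+1} = (x_i − d_i)/13. The first 6 digits are (1, 0, 0, 10, 1, 0).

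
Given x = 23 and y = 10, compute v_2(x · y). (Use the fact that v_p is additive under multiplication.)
v_2(230) = 1

v_p(x) = 0 (factor: 23 = 2^0 · 23); v_p(y) = 1 (factor: 10 = 2^1 · 5). Additivity: v_p(xy) = v_p(x) + v_p(y) = 0 + 1 = 1. (Direct check: xy = 230 = 2^1 · (115).)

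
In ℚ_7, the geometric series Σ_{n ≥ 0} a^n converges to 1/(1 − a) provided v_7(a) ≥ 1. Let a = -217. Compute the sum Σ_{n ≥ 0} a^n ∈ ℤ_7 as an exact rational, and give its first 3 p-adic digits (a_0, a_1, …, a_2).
Σ a^n = 1/(1 − a) = 1/218;  first 3 digits = (1, 4, 4)

v_7(a) = 1 ≥ 1, so the series converges in ℤ_7 to 1/(1 − a) = 1/(1 − (-217)) = 1/218. Expand this rational in ℤ_7: compute digits iteratively via d_i = x_i mod 7, x_{i+1} = (x_i − d_i)/7. The first 3 digits are (1, 4, 4).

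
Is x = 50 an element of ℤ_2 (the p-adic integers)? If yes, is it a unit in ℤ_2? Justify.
x ∈ ℤ_2 but not a unit; v_2(x) = 1 > 0

ℤ_2 = {x ∈ ℚ_2 : v_2(x) ≥ 0} and ℤ_2^× = {x ∈ ℤ_2 : v_2(x) = 0}. Here v_2(50) = v_2(num) − v_2(den) = 1; compare against these criteria.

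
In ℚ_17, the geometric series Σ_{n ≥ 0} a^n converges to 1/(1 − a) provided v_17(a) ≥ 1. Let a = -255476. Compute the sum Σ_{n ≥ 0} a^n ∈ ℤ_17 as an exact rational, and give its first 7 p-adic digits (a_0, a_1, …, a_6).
Σ a^n = 1/(1 − a) = 1/255477;  first 7 digits = (1, 0, 0, 16, 13, 16, 0)

v_17(a) = 3 ≥ 1, so the series converges in ℤ_17 to 1/(1 − a) = 1/(1 − (-255476)) = 1/255477. Expand this rational in ℤ_17: compute digits iteratively via d_i = x_i mod 17, x_{i+1} = (x_i − d_i)/17. The first 7 digits are (1, 0, 0, 16, 13, 16, 0).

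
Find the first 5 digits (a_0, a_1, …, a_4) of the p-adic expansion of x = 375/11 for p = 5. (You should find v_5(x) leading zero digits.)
(a_0, …, a_4) = (0, 0, 0, 3, 4)

v_5(375/11) = 3, so a_0 = ... = a_2 = 0. Factor out: x = 5^3 · u with u = 3/11 a unit in ℤ_5. Expand u iteratively via a_{v+i} = u_i mod 5, u_{i+1} = (u_i − a_{v+i})/5:
  u_0 = 3/11;  a_3 = 3;  u_1 = (u_0 − 3)/5 = -6/11
  u_1 = -6/11;  a_4 = 4;  u_2 = (u_1 − 4)/5 = -10/11
Digits: (0, 0, 0, 3, 4).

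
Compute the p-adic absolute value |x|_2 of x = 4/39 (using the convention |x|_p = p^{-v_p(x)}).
|4/39|_2 = 1/4

Step 1 — compute v_2(x) by factoring powers of 2 out of the numerator and denominator: v_2(4/39) = 2. Step 2 — apply |x|_p = p^{-v_p(x)} = 2^{-2} = 1/4.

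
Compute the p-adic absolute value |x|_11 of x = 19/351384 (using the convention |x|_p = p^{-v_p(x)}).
|19/351384|_11 = 14641

Step 1 — compute v_11(x) by factoring powers of 11 out of the numerator and denominator: v_11(19/351384) = -4. Step 2 — apply |x|_p = p^{-v_p(x)} = 11^{4} = 14641.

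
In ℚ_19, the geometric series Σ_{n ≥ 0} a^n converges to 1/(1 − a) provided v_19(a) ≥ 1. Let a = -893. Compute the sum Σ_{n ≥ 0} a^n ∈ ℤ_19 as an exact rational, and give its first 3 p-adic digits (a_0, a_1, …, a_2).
Σ a^n = 1/(1 − a) = 1/894;  first 3 digits = (1, 10, 2)

v_19(a) = 1 ≥ 1, so the series converges in ℤ_19 to 1/(1 − a) = 1/(1 − (-893)) = 1/894. Expand this rational in ℤ_19: compute digits iteratively via d_i = x_i mod 19, x_{i+1} = (x_i − d_i)/19. The first 3 digits are (1, 10, 2).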